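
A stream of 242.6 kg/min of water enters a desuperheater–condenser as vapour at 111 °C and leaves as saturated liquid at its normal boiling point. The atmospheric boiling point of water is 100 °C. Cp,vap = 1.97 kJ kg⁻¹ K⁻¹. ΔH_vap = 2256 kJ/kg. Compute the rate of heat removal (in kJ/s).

vapour 111→100 °C: -21.67 kJ/kg
condensation at 100 °C: -2256 kJ/kg
Δh = -21.67 + -2256 = -2277.7 kJ/kg
Q = ṁ·Δh = 242.6 kg/min × -2277.7 kJ/kg = -552560 kJ/min
|Q| = 9209.4 kW

Q_c = 9210 kJ/s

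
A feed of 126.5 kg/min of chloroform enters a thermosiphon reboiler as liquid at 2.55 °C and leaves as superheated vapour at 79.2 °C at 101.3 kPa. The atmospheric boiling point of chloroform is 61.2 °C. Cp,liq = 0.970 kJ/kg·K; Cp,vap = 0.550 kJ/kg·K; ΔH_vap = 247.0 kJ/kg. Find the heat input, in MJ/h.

liquid 2.55→61.2 °C: 56.891 kJ/kg
vaporisation at 61.2 °C: 247 kJ/kg
vapour 61.2→79.2 °C: 9.9 kJ/kg
Δh = 56.891 + 247 + 9.9 = 313.79 kJ/kg
Q = ṁ·Δh = 126.5 kg/min × 313.79 kJ/kg = 39694 kJ/min
|Q| = 661.57 kW = 2381.7 MJ/h

Q = 2380 MJ/h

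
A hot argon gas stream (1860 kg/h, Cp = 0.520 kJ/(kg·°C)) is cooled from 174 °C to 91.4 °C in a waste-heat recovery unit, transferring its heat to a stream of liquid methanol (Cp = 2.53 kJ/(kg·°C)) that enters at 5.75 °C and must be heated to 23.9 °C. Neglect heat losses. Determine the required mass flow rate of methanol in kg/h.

Heat released by hot stream: Q = 1860 × 0.520 × (174 − 91.4) = 79891 kJ/h
Energy balance on cold side (adiabatic exchanger): Q = ṁ_c·Cp_c·(T_c,out − T_c,in)
ṁ_c = 79891 / [2.53 × (23.9 − 5.75)] = 1739.8 kg/h

ṁ_c = 1740 kg/h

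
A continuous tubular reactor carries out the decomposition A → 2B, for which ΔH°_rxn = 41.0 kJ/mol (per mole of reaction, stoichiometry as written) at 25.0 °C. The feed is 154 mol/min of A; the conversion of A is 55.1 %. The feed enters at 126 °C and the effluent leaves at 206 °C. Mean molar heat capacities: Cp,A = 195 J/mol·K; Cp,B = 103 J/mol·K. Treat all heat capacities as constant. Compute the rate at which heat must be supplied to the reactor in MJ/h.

Q_in = 363 MJ/h

Extent of reaction ξ = 0.551 × 154 = 84.854 mol/min
Reaction term: ξ·ΔH°_rxn = 84.854 × 41.0 = 3479 kJ/min
Sensible, feed 126→25 °C: -3033 kJ/min
Outlet flows (mol/min): A 69.146, B 169.71
Sensible, products 25→206 °C: 5604.4 kJ/min
Q = ΔH = 6050.4 kJ/min = 100.84 kW
Heat supplied = 363.02 MJ/h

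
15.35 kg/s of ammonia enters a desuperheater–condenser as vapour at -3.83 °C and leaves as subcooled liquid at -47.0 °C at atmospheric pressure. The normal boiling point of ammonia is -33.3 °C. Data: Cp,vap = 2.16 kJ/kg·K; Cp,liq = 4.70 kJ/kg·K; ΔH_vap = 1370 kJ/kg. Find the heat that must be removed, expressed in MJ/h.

Q_c = 82800 MJ/h

vapour -3.83→-33.3 °C: -63.655 kJ/kg
condensation at -33.3 °C: -1370 kJ/kg
liquid -33.3→-47.0 °C: -64.39 kJ/kg
Δh = -63.655 + -1370 + -64.39 = -1498 kJ/kg
Q = ṁ·Δh = 15.35 kg/s × -1498 kJ/kg = -22995 kJ/s
|Q| = 22995 kW = 82782 MJ/h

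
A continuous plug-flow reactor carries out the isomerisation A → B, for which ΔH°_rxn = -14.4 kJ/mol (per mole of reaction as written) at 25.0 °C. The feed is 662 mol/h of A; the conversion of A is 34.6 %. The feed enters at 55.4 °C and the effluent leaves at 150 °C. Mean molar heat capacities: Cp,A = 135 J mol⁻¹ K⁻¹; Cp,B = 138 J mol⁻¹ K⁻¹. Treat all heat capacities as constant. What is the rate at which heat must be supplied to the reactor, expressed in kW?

Q_in = 1.46 kW

Extent of reaction ξ = 0.346 × 662 = 229.05 mol/h
Reaction term: ξ·ΔH°_rxn = 229.05 × -14.4 = -3298.3 kJ/h
Sensible, feed 55.4→25 °C: -2716.8 kJ/h
Outlet flows (mol/h): A 432.95, B 229.05
Sensible, products 25→150 °C: 11257 kJ/h
Q = ΔH = 5241.9 kJ/h = 1.4561 kW
Heat supplied = 1.4561 kW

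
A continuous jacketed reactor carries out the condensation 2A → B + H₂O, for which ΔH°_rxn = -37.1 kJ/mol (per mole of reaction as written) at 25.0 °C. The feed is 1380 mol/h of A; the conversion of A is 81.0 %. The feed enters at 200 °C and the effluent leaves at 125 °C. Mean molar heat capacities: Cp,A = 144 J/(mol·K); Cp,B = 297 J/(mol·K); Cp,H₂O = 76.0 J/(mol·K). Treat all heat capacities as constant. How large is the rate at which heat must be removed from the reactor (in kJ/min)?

Q_out = 515 kJ/min

Extent of reaction ξ = 0.810 × 1380 / 2 = 558.9 mol/h
Reaction term: ξ·ΔH°_rxn = 558.9 × -37.1 = -20735 kJ/h
Sensible, feed 200→25 °C: -34776 kJ/h
Outlet flows (mol/h): A 262.2, B 558.9, H₂O 558.9
Sensible, products 25→125 °C: 24623 kJ/h
Q = ΔH = -30889 kJ/h = -8.5801 kW
Heat removed = 514.81 kJ/min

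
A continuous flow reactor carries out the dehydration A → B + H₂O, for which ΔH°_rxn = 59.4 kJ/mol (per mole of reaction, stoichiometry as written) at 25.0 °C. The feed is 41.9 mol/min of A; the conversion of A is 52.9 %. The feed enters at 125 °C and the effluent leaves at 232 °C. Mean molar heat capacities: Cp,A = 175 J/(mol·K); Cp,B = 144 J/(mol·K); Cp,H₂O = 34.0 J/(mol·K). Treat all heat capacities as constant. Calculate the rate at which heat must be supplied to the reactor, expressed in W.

Q_in = 35200 W

Extent of reaction ξ = 0.529 × 41.9 = 22.165 mol/min
Reaction term: ξ·ΔH°_rxn = 22.165 × 59.4 = 1316.6 kJ/min
Sensible, feed 125→25 °C: -733.25 kJ/min
Outlet flows (mol/min): A 19.735, B 22.165, H₂O 22.165
Sensible, products 25→232 °C: 1531.6 kJ/min
Q = ΔH = 2114.9 kJ/min = 35.249 kW
Heat supplied = 35249 W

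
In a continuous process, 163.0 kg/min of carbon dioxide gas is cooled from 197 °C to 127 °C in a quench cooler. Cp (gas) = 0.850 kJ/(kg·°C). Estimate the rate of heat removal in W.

Q = ṁ·Cp·ΔT = 163.0 × 0.850 × (127 − 197) = -9698.5 kJ/min
Converting: 9698.5 / 60 s = 161.64 kW
Cooling duty = 161640 W

Q_c = 162000 W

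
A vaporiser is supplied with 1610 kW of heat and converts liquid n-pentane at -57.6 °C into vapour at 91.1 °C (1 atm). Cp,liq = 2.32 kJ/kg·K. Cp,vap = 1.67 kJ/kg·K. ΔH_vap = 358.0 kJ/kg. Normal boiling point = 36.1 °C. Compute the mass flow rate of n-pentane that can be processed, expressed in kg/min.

Δh = 2.32×(36.1−-57.6) + 358.0 + 1.67×(91.1−36.1) = 667.23 kJ/kg
Q = 1610 kW = 1610 kJ/s = 96600 kJ/min
ṁ = Q/Δh = 96600 / 667.23 = 144.78 kg/min

ṁ = 145 kg/min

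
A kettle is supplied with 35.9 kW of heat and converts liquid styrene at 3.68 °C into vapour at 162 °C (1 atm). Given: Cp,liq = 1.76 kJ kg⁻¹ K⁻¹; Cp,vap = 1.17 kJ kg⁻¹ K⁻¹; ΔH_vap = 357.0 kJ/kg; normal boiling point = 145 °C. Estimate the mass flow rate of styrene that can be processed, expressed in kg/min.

ṁ = 3.44 kg/min

Δh = 1.76×(145−3.68) + 357.0 + 1.17×(162−145) = 625.61 kJ/kg
Q = 35.9 kW = 35.9 kJ/s = 2154 kJ/min
ṁ = Q/Δh = 2154 / 625.61 = 3.443 kg/min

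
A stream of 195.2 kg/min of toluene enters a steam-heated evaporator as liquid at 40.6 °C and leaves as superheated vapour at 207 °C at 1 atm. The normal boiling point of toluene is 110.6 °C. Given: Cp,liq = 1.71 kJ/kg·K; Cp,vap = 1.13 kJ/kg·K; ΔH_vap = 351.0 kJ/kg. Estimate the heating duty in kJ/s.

liquid 40.6→110.6 °C: 119.7 kJ/kg
vaporisation at 110.6 °C: 351 kJ/kg
vapour 110.6→207 °C: 108.93 kJ/kg
Δh = 119.7 + 351 + 108.93 = 579.63 kJ/kg
Q = ṁ·Δh = 195.2 kg/min × 579.63 kJ/kg = 113140 kJ/min
|Q| = 1885.7 kW

Q = 1890 kJ/s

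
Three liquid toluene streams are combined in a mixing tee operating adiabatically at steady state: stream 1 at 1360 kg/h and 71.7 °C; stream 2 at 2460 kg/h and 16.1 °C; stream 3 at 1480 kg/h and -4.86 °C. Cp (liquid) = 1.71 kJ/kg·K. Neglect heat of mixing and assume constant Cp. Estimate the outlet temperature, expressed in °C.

No heat crosses the boundary, so H_out = H_in.
T_out = Σ ṁᵢCp,ᵢTᵢ / Σ ṁᵢCp,ᵢ
      = 222170 / 9063 = 24.514 °C

T_out = 24.5 °C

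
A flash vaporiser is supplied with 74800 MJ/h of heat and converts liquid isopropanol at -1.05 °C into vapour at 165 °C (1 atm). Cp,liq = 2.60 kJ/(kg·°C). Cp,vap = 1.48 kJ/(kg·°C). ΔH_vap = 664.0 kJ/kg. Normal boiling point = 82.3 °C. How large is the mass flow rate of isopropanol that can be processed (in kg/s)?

ṁ = 20.7 kg/s

Δh = 2.60×(82.3−-1.05) + 664.0 + 1.48×(165−82.3) = 1003.1 kJ/kg
Q = 74800 MJ/h = 20778 kJ/s = 20778 kJ/s
ṁ = Q/Δh = 20778 / 1003.1 = 20.713 kg/s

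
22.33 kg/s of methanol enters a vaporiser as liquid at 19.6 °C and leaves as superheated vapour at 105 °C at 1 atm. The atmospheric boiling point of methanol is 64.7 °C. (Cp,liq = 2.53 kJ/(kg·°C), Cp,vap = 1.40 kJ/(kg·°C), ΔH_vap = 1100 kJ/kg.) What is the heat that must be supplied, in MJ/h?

liquid 19.6→64.7 °C: 114.1 kJ/kg
vaporisation at 64.7 °C: 1100 kJ/kg
vapour 64.7→105 °C: 56.42 kJ/kg
Δh = 114.1 + 1100 + 56.42 = 1270.5 kJ/kg
Q = ṁ·Δh = 22.33 kg/s × 1270.5 kJ/kg = 28371 kJ/s
|Q| = 28371 kW = 102130 MJ/h

Q = 102000 MJ/h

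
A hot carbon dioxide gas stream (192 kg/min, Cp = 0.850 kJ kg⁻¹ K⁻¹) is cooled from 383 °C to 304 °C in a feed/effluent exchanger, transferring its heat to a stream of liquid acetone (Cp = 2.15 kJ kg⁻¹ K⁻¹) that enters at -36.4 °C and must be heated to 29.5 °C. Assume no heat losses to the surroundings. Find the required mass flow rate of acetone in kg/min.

ṁ_c = 91.0 kg/min

Heat released by hot stream: Q = 192 × 0.850 × (383 − 304) = 12893 kJ/min
Energy balance on cold side (adiabatic exchanger): Q = ṁ_c·Cp_c·(T_c,out − T_c,in)
ṁ_c = 12893 / [2.15 × (29.5 − -36.4)] = 90.996 kg/min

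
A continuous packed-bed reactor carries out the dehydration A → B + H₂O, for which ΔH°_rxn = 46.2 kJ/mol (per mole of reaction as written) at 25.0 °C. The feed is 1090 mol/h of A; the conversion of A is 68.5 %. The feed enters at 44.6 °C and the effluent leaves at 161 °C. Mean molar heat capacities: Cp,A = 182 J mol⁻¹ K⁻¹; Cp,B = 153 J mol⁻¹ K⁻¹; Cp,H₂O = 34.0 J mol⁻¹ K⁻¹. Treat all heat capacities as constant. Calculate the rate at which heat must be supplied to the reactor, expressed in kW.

Extent of reaction ξ = 0.685 × 1090 = 746.65 mol/h
Reaction term: ξ·ΔH°_rxn = 746.65 × 46.2 = 34495 kJ/h
Sensible, feed 44.6→25 °C: -3888.2 kJ/h
Outlet flows (mol/h): A 343.35, B 746.65, H₂O 746.65
Sensible, products 25→161 °C: 27487 kJ/h
Q = ΔH = 58094 kJ/h = 16.137 kW
Heat supplied = 16.137 kW

Q_in = 16.1 kW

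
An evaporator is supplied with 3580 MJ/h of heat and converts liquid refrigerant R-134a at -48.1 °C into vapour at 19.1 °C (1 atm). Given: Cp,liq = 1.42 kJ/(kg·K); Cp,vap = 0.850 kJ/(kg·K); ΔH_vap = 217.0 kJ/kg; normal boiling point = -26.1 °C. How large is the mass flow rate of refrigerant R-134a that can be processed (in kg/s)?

ṁ = 3.47 kg/s

Δh = 1.42×(-26.1−-48.1) + 217.0 + 0.850×(19.1−-26.1) = 286.66 kJ/kg
Q = 3580 MJ/h = 994.44 kJ/s = 994.44 kJ/s
ṁ = Q/Δh = 994.44 / 286.66 = 3.4691 kg/s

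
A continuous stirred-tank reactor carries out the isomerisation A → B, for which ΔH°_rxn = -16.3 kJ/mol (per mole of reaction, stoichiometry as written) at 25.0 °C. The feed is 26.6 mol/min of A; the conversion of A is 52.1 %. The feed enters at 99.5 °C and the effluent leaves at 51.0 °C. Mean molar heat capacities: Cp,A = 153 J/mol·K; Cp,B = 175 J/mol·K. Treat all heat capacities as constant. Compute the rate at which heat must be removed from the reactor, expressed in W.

Q_out = 6920 W

Extent of reaction ξ = 0.521 × 26.6 = 13.859 mol/min
Reaction term: ξ·ΔH°_rxn = 13.859 × -16.3 = -225.9 kJ/min
Sensible, feed 99.5→25 °C: -303.2 kJ/min
Outlet flows (mol/min): A 12.741, B 13.859
Sensible, products 25→51.0 °C: 113.74 kJ/min
Q = ΔH = -415.35 kJ/min = -6.9226 kW
Heat removed = 6922.6 W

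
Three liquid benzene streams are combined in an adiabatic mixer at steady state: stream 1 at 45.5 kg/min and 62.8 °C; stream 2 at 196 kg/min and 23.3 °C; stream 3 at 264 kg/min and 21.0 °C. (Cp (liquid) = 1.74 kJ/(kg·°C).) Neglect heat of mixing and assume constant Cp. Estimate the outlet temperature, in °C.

T_out = 25.7 °C

Energy balance with Q = 0: Σ ṁᵢCp,ᵢ(T_out − Tᵢ) = 0
T_out = Σ ṁᵢCp,ᵢTᵢ / Σ ṁᵢCp,ᵢ
      = 22565 / 879.57 = 25.654 °C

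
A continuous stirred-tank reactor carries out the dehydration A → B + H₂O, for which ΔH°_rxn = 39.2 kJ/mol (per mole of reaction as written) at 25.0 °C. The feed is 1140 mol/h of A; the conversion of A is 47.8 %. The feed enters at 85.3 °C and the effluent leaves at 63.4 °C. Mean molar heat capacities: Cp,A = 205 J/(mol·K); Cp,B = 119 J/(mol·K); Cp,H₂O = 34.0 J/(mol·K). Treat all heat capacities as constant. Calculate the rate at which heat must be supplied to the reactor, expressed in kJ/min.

Extent of reaction ξ = 0.478 × 1140 = 544.92 mol/h
Reaction term: ξ·ΔH°_rxn = 544.92 × 39.2 = 21361 kJ/h
Sensible, feed 85.3→25 °C: -14092 kJ/h
Outlet flows (mol/h): A 595.08, B 544.92, H₂O 544.92
Sensible, products 25→63.4 °C: 7886 kJ/h
Q = ΔH = 15155 kJ/h = 4.2096 kW
Heat supplied = 252.58 kJ/min

Q_in = 253 kJ/min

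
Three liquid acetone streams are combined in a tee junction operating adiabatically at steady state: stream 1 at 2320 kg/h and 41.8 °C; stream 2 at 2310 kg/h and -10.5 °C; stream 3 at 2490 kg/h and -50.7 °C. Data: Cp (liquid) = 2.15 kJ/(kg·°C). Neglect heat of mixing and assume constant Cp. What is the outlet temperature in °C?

No heat crosses the boundary, so H_out = H_in.
T_out = Σ ṁᵢCp,ᵢTᵢ / Σ ṁᵢCp,ᵢ
      = -115070 / 15308 = -7.5171 °C

T_out = -7.52 °C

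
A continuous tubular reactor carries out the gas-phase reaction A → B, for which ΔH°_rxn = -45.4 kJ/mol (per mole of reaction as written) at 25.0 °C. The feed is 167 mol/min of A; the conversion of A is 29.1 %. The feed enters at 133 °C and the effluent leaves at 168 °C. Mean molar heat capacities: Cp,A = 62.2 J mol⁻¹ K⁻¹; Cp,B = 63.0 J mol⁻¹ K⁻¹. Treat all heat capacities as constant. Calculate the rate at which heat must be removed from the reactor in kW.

Q_out = 30.6 kW

Extent of reaction ξ = 0.291 × 167 = 48.597 mol/min
Reaction term: ξ·ΔH°_rxn = 48.597 × -45.4 = -2206.3 kJ/min
Sensible, feed 133→25 °C: -1121.8 kJ/min
Outlet flows (mol/min): A 118.4, B 48.597
Sensible, products 25→168 °C: 1491 kJ/min
Q = ΔH = -1837.2 kJ/min = -30.62 kW
Heat removed = 30.62 kW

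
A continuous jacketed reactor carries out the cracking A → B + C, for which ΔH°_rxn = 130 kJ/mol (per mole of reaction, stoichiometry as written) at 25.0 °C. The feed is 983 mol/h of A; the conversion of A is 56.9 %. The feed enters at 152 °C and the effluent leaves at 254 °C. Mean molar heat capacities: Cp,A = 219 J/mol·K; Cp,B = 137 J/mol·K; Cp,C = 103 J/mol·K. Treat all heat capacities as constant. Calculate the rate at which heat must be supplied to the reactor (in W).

Extent of reaction ξ = 0.569 × 983 = 559.33 mol/h
Reaction term: ξ·ΔH°_rxn = 559.33 × 130 = 72713 kJ/h
Sensible, feed 152→25 °C: -27340 kJ/h
Outlet flows (mol/h): A 423.67, B 559.33, C 559.33
Sensible, products 25→254 °C: 51988 kJ/h
Q = ΔH = 97361 kJ/h = 27.045 kW
Heat supplied = 27045 W

Q_in = 27000 W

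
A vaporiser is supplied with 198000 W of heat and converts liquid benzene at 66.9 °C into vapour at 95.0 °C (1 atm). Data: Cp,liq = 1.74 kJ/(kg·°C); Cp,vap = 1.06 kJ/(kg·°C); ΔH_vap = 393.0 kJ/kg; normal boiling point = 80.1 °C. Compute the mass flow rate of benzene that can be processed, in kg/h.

Δh = 1.74×(80.1−66.9) + 393.0 + 1.06×(95.0−80.1) = 431.76 kJ/kg
Q = 198000 W = 198 kJ/s = 712800 kJ/h
ṁ = Q/Δh = 712800 / 431.76 = 1650.9 kg/h

ṁ = 1650 kg/h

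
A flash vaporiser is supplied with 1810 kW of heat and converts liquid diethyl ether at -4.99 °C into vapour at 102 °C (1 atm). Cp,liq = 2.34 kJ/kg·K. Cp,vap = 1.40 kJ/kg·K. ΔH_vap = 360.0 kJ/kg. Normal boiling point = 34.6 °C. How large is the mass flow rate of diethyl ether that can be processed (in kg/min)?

Δh = 2.34×(34.6−-4.99) + 360.0 + 1.40×(102−34.6) = 547 kJ/kg
Q = 1810 kW = 1810 kJ/s = 108600 kJ/min
ṁ = Q/Δh = 108600 / 547 = 198.54 kg/min

ṁ = 199 kg/min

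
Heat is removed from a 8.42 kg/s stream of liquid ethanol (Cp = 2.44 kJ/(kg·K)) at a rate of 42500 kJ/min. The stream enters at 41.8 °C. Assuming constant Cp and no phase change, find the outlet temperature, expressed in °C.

Q = 42500 kJ/min = 708.33 kJ/s
ΔT = Q/(ṁ·Cp) = 708.33/(8.42×2.44) = 34.477 K
T_out = 41.8 − 34.477 = 7.3225 °C

T_out = 7.32 °C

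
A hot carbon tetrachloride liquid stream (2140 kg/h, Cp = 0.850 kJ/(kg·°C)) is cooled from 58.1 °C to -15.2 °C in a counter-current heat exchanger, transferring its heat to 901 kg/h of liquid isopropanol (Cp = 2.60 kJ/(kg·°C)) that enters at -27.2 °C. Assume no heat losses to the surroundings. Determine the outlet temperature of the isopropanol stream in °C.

Heat released by hot stream: Q = 2140 × 0.850 × (58.1 − -15.2) = 133330 kJ/h
Energy balance on cold side (adiabatic exchanger): Q = ṁ_c·Cp_c·(T_c,out − T_c,in)
T_c,out = -27.2 + 133330/(901 × 2.60) = 29.717 °C

T_c,out = 29.7 °C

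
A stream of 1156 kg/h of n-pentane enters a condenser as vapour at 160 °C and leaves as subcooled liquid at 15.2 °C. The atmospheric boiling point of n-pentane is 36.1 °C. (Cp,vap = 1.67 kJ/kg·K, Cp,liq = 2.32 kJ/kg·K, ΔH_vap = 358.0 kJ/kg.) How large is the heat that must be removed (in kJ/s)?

Q_c = 197 kJ/s

vapour 160→36.1 °C: -206.91 kJ/kg
condensation at 36.1 °C: -358 kJ/kg
liquid 36.1→15.2 °C: -48.488 kJ/kg
Δh = -206.91 + -358 + -48.488 = -613.4 kJ/kg
Q = ṁ·Δh = 1156 kg/h × -613.4 kJ/kg = -709090 kJ/h
|Q| = 196.97 kW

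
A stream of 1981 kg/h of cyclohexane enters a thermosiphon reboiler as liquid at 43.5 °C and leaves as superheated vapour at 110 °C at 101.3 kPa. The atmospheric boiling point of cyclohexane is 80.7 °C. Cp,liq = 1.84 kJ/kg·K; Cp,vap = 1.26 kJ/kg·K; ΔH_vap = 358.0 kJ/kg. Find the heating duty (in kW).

liquid 43.5→80.7 °C: 68.448 kJ/kg
vaporisation at 80.7 °C: 358 kJ/kg
vapour 80.7→110 °C: 36.918 kJ/kg
Δh = 68.448 + 358 + 36.918 = 463.37 kJ/kg
Q = ṁ·Δh = 1981 kg/h × 463.37 kJ/kg = 917930 kJ/h
|Q| = 254.98 kW

Q = 255 kW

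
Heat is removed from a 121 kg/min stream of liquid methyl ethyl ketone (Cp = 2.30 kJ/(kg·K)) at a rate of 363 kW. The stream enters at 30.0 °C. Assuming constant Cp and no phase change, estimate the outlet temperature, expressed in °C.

T_out = -48.3 °C

Q = 363 kW = 21780 kJ/min
ΔT = Q/(ṁ·Cp) = 21780/(121×2.30) = 78.261 K
T_out = 30.0 − 78.261 = -48.261 °C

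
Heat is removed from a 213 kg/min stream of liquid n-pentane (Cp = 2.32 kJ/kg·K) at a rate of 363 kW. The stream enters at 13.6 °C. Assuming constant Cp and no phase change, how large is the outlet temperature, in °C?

Q = 363 kW = 21780 kJ/min
ΔT = Q/(ṁ·Cp) = 21780/(213×2.32) = 44.075 K
T_out = 13.6 − 44.075 = -30.475 °C

T_out = -30.5 °C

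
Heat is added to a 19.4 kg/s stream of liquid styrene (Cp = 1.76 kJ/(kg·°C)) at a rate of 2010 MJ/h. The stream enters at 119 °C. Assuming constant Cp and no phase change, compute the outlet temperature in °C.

T_out = 135 °C

Q = 2010 MJ/h = 558.33 kJ/s
ΔT = Q/(ṁ·Cp) = 558.33/(19.4×1.76) = 16.352 K
T_out = 119 + 16.352 = 135.35 °C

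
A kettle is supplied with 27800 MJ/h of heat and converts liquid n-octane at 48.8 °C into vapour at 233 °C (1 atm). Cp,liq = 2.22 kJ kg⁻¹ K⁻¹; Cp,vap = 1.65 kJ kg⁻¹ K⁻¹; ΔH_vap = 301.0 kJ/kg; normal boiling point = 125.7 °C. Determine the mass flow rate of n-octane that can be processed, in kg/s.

Δh = 2.22×(125.7−48.8) + 301.0 + 1.65×(233−125.7) = 648.76 kJ/kg
Q = 27800 MJ/h = 7722.2 kJ/s = 7722.2 kJ/s
ṁ = Q/Δh = 7722.2 / 648.76 = 11.903 kg/s

ṁ = 11.9 kg/s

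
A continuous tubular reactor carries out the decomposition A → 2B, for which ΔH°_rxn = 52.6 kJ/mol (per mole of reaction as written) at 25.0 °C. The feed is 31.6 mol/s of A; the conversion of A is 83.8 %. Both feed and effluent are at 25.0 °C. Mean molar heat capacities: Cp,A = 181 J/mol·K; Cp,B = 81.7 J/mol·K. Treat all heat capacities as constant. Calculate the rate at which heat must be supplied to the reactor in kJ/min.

Q_in = 83600 kJ/min

Extent of reaction ξ = 0.838 × 31.6 = 26.481 mol/s
Reaction term: ξ·ΔH°_rxn = 26.481 × 52.6 = 1392.9 kJ/s
Q = ΔH = 1392.9 kJ/s = 1392.9 kW
Heat supplied = 83573 kJ/min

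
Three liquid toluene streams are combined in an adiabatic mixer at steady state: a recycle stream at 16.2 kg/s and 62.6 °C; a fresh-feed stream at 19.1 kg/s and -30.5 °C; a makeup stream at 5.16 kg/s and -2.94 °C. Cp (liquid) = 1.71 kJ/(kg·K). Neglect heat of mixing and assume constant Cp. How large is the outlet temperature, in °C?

No heat crosses the boundary, so H_out = H_in.
Σ ṁᵢCp,ᵢTᵢ = 16.2×1.71×62.6 + 19.1×1.71×-30.5 + 5.16×1.71×-2.94 = 712.04
Σ ṁᵢCp,ᵢ = 16.2×1.71 + 19.1×1.71 + 5.16×1.71 = 69.187
T_out = 712.04 / 69.187 = 10.292 °C

T_out = 10.3 °C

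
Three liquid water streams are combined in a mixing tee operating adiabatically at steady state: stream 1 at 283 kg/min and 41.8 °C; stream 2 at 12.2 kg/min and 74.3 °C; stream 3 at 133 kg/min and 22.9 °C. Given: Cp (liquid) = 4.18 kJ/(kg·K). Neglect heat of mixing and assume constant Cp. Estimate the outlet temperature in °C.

Energy balance with Q = 0: Σ ṁᵢCp,ᵢ(T_out − Tᵢ) = 0
Σ ṁᵢCp,ᵢTᵢ = 283×4.18×41.8 + 12.2×4.18×74.3 + 133×4.18×22.9 = 65967
Σ ṁᵢCp,ᵢ = 283×4.18 + 12.2×4.18 + 133×4.18 = 1789.9
T_out = 65967 / 1789.9 = 36.856 °C

T_out = 36.9 °C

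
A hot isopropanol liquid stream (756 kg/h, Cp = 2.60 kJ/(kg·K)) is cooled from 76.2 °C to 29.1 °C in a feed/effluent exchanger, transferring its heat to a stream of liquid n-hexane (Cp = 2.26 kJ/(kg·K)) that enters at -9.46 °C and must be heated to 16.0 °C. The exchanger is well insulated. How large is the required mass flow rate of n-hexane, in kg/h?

ṁ_c = 1610 kg/h

Heat released by hot stream: Q = 756 × 2.60 × (76.2 − 29.1) = 92580 kJ/h
Energy balance on cold side (adiabatic exchanger): Q = ṁ_c·Cp_c·(T_c,out − T_c,in)
ṁ_c = 92580 / [2.26 × (16.0 − -9.46)] = 1609 kg/h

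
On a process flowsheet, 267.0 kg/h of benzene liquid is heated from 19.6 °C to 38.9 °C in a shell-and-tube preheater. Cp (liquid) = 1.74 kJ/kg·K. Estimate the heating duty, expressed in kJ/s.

Q = ṁ·Cp·ΔT = 267.0 × 1.74 × (38.9 − 19.6) = 8966.4 kJ/h
Converting: 8966.4 / 3600 s = 2.4907 kW

Q = 2.49 kJ/s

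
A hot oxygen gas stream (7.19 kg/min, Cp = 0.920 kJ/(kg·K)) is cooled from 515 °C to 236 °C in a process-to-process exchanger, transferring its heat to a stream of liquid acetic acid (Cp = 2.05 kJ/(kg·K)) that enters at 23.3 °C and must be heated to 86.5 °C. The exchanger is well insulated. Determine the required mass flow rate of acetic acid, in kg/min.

ṁ_c = 14.2 kg/min

Heat released by hot stream: Q = 7.19 × 0.920 × (515 − 236) = 1845.5 kJ/min
Energy balance on cold side (adiabatic exchanger): Q = ṁ_c·Cp_c·(T_c,out − T_c,in)
ṁ_c = 1845.5 / [2.05 × (86.5 − 23.3)] = 14.245 kg/min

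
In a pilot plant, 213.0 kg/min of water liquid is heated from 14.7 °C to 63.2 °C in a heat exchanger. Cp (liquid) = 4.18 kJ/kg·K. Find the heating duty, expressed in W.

Q = ṁ·Cp·ΔT = 213.0 × 4.18 × (63.2 − 14.7) = 43181 kJ/min
Converting: 43181 / 60 s = 719.69 kW
Heating duty = 719690 W

Q = 720000 W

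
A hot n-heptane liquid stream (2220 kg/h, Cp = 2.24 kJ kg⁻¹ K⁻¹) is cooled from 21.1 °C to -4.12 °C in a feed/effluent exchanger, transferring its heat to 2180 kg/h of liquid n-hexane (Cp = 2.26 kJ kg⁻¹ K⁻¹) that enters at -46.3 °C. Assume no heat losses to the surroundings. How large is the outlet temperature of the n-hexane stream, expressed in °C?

T_c,out = -20.8 °C

Heat released by hot stream: Q = 2220 × 2.24 × (21.1 − -4.12) = 125410 kJ/h
Energy balance on cold side (adiabatic exchanger): Q = ṁ_c·Cp_c·(T_c,out − T_c,in)
T_c,out = -46.3 + 125410/(2180 × 2.26) = -20.845 °C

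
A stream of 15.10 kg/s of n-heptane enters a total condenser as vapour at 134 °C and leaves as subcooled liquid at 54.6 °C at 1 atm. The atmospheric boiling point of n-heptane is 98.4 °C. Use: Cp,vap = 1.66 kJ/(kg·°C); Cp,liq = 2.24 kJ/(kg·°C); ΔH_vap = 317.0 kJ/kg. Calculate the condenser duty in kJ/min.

Q_c = 430000 kJ/min

vapour 134→98.4 °C: -59.096 kJ/kg
condensation at 98.4 °C: -317 kJ/kg
liquid 98.4→54.6 °C: -98.112 kJ/kg
Δh = -59.096 + -317 + -98.112 = -474.21 kJ/kg
Q = ṁ·Δh = 15.10 kg/s × -474.21 kJ/kg = -7160.5 kJ/s
|Q| = 7160.5 kW = 429630 kJ/min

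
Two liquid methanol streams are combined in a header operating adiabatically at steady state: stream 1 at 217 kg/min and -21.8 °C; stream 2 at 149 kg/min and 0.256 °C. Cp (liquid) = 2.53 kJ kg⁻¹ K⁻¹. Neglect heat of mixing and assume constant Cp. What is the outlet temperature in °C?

No heat crosses the boundary, so H_out = H_in.
T_out = Σ ṁᵢCp,ᵢTᵢ / Σ ṁᵢCp,ᵢ
      = -11872 / 925.98 = -12.821 °C

T_out = -12.8 °C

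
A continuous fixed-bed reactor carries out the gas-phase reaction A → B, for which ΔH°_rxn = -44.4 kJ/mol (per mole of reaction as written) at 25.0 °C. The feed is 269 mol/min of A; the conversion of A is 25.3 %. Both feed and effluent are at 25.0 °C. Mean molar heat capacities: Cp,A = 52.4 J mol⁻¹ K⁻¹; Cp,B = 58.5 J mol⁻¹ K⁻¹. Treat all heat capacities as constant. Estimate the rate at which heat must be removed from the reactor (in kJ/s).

Extent of reaction ξ = 0.253 × 269 = 68.057 mol/min
Reaction term: ξ·ΔH°_rxn = 68.057 × -44.4 = -3021.7 kJ/min
Q = ΔH = -3021.7 kJ/min = -50.362 kW
Heat removed = 50.362 kJ/s

Q_out = 50.4 kJ/s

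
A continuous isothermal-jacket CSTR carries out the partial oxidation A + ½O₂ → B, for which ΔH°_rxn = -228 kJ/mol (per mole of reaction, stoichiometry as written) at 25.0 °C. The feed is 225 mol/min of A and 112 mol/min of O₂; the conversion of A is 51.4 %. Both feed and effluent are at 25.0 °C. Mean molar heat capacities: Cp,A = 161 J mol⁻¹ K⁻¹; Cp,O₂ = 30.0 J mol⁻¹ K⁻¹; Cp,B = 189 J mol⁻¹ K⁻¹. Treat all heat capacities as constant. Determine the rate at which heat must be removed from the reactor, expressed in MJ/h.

Q_out = 1580 MJ/h

Extent of reaction ξ = 0.514 × 225 = 115.65 mol/min
Reaction term: ξ·ΔH°_rxn = 115.65 × -228 = -26368 kJ/min
Q = ΔH = -26368 kJ/min = -439.47 kW
Heat removed = 1582.1 MJ/h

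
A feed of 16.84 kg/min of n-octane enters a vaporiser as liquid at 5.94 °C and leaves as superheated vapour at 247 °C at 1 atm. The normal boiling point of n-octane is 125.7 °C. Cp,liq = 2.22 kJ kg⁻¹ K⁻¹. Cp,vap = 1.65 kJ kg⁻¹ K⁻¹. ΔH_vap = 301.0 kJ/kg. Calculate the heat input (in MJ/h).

Q = 775 MJ/h

liquid 5.94→125.7 °C: 265.87 kJ/kg
vaporisation at 125.7 °C: 301 kJ/kg
vapour 125.7→247 °C: 200.14 kJ/kg
Δh = 265.87 + 301 + 200.14 = 767.01 kJ/kg
Q = ṁ·Δh = 16.84 kg/min × 767.01 kJ/kg = 12916 kJ/min
|Q| = 215.27 kW = 774.99 MJ/h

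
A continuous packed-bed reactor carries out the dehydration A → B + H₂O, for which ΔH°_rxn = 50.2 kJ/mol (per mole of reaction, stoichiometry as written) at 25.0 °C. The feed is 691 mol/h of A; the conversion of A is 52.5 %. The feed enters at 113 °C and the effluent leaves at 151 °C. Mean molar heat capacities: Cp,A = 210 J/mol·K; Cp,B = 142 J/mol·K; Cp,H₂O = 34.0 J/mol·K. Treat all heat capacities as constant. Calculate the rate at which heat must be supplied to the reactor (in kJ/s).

Q_in = 6.16 kJ/s

Extent of reaction ξ = 0.525 × 691 = 362.78 mol/h
Reaction term: ξ·ΔH°_rxn = 362.78 × 50.2 = 18211 kJ/h
Sensible, feed 113→25 °C: -12770 kJ/h
Outlet flows (mol/h): A 328.22, B 362.78, H₂O 362.78
Sensible, products 25→151 °C: 16730 kJ/h
Q = ΔH = 22171 kJ/h = 6.1587 kW
Heat supplied = 6.1587 kJ/s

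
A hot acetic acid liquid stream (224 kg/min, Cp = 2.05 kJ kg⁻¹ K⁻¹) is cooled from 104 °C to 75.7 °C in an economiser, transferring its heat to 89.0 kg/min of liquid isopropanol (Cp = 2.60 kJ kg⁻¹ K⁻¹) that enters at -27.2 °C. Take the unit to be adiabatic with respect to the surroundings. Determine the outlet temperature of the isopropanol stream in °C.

Heat released by hot stream: Q = 224 × 2.05 × (104 − 75.7) = 12995 kJ/min
Energy balance on cold side (adiabatic exchanger): Q = ṁ_c·Cp_c·(T_c,out − T_c,in)
T_c,out = -27.2 + 12995/(89.0 × 2.60) = 28.96 °C

T_c,out = 29.0 °C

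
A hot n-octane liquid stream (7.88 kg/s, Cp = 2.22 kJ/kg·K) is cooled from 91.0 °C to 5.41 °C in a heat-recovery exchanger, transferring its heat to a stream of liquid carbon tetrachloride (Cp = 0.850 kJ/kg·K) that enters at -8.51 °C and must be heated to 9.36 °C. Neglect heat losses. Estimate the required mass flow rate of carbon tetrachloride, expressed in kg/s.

Heat released by hot stream: Q = 7.88 × 2.22 × (91.0 − 5.41) = 1497.3 kJ/s
Energy balance on cold side (adiabatic exchanger): Q = ṁ_c·Cp_c·(T_c,out − T_c,in)
ṁ_c = 1497.3 / [0.850 × (9.36 − -8.51)] = 98.573 kg/s

ṁ_c = 98.6 kg/s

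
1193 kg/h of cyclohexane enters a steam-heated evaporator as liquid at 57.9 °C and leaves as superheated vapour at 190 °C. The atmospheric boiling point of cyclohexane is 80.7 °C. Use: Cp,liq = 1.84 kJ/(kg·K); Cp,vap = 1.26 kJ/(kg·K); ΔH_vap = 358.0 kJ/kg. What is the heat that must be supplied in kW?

liquid 57.9→80.7 °C: 41.952 kJ/kg
vaporisation at 80.7 °C: 358 kJ/kg
vapour 80.7→190 °C: 137.72 kJ/kg
Δh = 41.952 + 358 + 137.72 = 537.67 kJ/kg
Q = ṁ·Δh = 1193 kg/h × 537.67 kJ/kg = 641440 kJ/h
|Q| = 178.18 kW

Q = 178 kW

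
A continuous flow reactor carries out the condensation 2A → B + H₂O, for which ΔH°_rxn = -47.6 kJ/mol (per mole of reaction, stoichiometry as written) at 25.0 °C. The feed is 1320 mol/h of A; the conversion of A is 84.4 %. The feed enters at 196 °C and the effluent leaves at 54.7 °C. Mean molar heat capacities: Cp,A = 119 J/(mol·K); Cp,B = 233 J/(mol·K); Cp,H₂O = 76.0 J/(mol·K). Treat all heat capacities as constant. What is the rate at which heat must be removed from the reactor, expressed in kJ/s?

Extent of reaction ξ = 0.844 × 1320 / 2 = 557.04 mol/h
Reaction term: ξ·ΔH°_rxn = 557.04 × -47.6 = -26515 kJ/h
Sensible, feed 196→25 °C: -26861 kJ/h
Outlet flows (mol/h): A 205.92, B 557.04, H₂O 557.04
Sensible, products 25→54.7 °C: 5839.9 kJ/h
Q = ΔH = -47536 kJ/h = -13.204 kW
Heat removed = 13.204 kJ/s

Q_out = 13.2 kJ/s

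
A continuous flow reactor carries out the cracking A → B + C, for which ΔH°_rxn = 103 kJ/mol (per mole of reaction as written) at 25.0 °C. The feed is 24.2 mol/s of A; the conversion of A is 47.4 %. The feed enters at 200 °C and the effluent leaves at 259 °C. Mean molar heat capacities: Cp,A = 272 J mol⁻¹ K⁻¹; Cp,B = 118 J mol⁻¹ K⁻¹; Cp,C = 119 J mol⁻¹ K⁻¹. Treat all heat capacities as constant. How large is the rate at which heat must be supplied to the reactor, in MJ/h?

Extent of reaction ξ = 0.474 × 24.2 = 11.471 mol/s
Reaction term: ξ·ΔH°_rxn = 11.471 × 103 = 1181.5 kJ/s
Sensible, feed 200→25 °C: -1151.9 kJ/s
Outlet flows (mol/s): A 12.729, B 11.471, C 11.471
Sensible, products 25→259 °C: 1446.3 kJ/s
Q = ΔH = 1475.9 kJ/s = 1475.9 kW
Heat supplied = 5313.3 MJ/h

Q_in = 5310 MJ/h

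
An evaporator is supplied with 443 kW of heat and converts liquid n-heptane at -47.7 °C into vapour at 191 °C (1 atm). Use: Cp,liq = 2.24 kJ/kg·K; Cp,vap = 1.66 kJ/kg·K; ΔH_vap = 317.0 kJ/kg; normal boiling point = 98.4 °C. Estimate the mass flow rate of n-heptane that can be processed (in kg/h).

Δh = 2.24×(98.4−-47.7) + 317.0 + 1.66×(191−98.4) = 797.98 kJ/kg
Q = 443 kW = 443 kJ/s = 1.5948e+06 kJ/h
ṁ = Q/Δh = 1.5948e+06 / 797.98 = 1998.5 kg/h

ṁ = 2000 kg/h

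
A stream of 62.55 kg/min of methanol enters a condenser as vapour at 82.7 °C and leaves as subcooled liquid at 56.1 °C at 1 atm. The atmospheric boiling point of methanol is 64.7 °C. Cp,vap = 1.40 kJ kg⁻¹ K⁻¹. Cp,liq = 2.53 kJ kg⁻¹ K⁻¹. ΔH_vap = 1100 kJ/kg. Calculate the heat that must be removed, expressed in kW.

Q_c = 1200 kW

vapour 82.7→64.7 °C: -25.2 kJ/kg
condensation at 64.7 °C: -1100 kJ/kg
liquid 64.7→56.1 °C: -21.758 kJ/kg
Δh = -25.2 + -1100 + -21.758 = -1147 kJ/kg
Q = ṁ·Δh = 62.55 kg/min × -1147 kJ/kg = -71742 kJ/min
|Q| = 1195.7 kW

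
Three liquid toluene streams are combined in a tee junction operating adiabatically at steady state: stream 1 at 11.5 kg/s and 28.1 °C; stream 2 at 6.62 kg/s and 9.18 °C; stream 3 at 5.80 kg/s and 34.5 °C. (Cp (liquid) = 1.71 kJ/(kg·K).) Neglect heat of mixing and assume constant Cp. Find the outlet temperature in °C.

Adiabatic, steady state ⇒ Σ ṁᵢCp,ᵢ(T_out − Tᵢ) = 0
T_out = Σ ṁᵢCp,ᵢTᵢ / Σ ṁᵢCp,ᵢ
      = 998.68 / 40.903 = 24.416 °C

T_out = 24.4 °C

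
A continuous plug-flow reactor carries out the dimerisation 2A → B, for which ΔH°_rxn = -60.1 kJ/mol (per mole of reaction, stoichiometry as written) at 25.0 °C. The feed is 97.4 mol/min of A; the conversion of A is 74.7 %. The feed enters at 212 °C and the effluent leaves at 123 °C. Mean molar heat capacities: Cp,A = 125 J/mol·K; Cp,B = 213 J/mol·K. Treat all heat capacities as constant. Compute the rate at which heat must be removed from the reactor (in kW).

Extent of reaction ξ = 0.747 × 97.4 / 2 = 36.379 mol/min
Reaction term: ξ·ΔH°_rxn = 36.379 × -60.1 = -2186.4 kJ/min
Sensible, feed 212→25 °C: -2276.7 kJ/min
Outlet flows (mol/min): A 24.642, B 36.379
Sensible, products 25→123 °C: 1061.2 kJ/min
Q = ΔH = -3401.9 kJ/min = -56.698 kW
Heat removed = 56.698 kW

Q_out = 56.7 kW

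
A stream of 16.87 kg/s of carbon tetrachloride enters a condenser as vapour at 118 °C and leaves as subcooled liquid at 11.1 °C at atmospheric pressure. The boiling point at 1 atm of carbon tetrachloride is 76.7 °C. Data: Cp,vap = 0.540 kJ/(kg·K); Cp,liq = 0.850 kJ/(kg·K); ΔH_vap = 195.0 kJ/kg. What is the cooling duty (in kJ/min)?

vapour 118→76.7 °C: -22.302 kJ/kg
condensation at 76.7 °C: -195 kJ/kg
liquid 76.7→11.1 °C: -55.76 kJ/kg
Δh = -22.302 + -195 + -55.76 = -273.06 kJ/kg
Q = ṁ·Δh = 16.87 kg/s × -273.06 kJ/kg = -4606.6 kJ/s
|Q| = 4606.6 kW = 276390 kJ/min

Q_c = 276000 kJ/min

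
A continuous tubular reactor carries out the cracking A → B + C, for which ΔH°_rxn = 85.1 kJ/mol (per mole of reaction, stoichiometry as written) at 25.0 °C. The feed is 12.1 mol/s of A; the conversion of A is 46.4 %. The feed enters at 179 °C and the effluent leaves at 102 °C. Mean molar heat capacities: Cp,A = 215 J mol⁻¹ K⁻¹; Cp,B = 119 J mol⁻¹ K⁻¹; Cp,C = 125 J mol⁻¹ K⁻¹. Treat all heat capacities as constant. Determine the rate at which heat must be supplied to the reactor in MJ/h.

Q_in = 1040 MJ/h

Extent of reaction ξ = 0.464 × 12.1 = 5.6144 mol/s
Reaction term: ξ·ΔH°_rxn = 5.6144 × 85.1 = 477.79 kJ/s
Sensible, feed 179→25 °C: -400.63 kJ/s
Outlet flows (mol/s): A 6.4856, B 5.6144, C 5.6144
Sensible, products 25→102 °C: 212.85 kJ/s
Q = ΔH = 290.01 kJ/s = 290.01 kW
Heat supplied = 1044 MJ/h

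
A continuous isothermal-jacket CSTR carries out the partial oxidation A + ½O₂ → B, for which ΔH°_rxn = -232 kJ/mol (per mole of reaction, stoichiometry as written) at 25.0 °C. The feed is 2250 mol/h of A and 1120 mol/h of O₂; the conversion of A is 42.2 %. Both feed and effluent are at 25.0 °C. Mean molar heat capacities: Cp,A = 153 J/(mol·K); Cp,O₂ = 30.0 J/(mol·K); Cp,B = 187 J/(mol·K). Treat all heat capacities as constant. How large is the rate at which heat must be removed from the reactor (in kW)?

Extent of reaction ξ = 0.422 × 2250 = 949.5 mol/h
Reaction term: ξ·ΔH°_rxn = 949.5 × -232 = -220280 kJ/h
Q = ΔH = -220280 kJ/h = -61.19 kW
Heat removed = 61.19 kW

Q_out = 61.2 kW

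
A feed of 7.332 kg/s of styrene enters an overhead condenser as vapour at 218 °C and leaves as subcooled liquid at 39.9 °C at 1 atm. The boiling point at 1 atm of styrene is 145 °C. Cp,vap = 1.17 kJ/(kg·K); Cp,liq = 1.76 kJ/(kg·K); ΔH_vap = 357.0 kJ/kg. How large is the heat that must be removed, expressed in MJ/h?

vapour 218→145 °C: -85.41 kJ/kg
condensation at 145 °C: -357 kJ/kg
liquid 145→39.9 °C: -184.98 kJ/kg
Δh = -85.41 + -357 + -184.98 = -627.39 kJ/kg
Q = ṁ·Δh = 7.332 kg/s × -627.39 kJ/kg = -4600 kJ/s
|Q| = 4600 kW = 16560 MJ/h

Q_c = 16600 MJ/h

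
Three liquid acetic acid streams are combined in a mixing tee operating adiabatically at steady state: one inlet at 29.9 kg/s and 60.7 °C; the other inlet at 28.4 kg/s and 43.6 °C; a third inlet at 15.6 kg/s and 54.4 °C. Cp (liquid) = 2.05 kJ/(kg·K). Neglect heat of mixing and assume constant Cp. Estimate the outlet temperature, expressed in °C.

T_out = 52.8 °C

No heat crosses the boundary, so H_out = H_in.
T_out = Σ ṁᵢCp,ᵢTᵢ / Σ ṁᵢCp,ᵢ
      = 7998.7 / 151.49 = 52.799 °C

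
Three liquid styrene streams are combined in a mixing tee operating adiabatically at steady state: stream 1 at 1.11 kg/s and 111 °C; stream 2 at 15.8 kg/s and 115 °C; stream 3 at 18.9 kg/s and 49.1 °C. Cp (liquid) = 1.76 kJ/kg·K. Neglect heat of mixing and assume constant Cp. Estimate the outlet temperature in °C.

T_out = 80.1 °C

No heat crosses the boundary, so H_out = H_in.
Σ ṁᵢCp,ᵢTᵢ = 1.11×1.76×111 + 15.8×1.76×115 + 18.9×1.76×49.1 = 5048
Σ ṁᵢCp,ᵢ = 1.11×1.76 + 15.8×1.76 + 18.9×1.76 = 63.026
T_out = 5048 / 63.026 = 80.095 °C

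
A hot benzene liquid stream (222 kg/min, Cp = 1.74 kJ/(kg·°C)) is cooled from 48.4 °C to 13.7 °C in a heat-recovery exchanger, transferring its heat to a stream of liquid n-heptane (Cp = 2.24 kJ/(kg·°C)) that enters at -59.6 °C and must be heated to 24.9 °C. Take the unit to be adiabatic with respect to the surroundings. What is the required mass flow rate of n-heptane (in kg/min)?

Heat released by hot stream: Q = 222 × 1.74 × (48.4 − 13.7) = 13404 kJ/min
Energy balance on cold side (adiabatic exchanger): Q = ṁ_c·Cp_c·(T_c,out − T_c,in)
ṁ_c = 13404 / [2.24 × (24.9 − -59.6)] = 70.815 kg/min

ṁ_c = 70.8 kg/min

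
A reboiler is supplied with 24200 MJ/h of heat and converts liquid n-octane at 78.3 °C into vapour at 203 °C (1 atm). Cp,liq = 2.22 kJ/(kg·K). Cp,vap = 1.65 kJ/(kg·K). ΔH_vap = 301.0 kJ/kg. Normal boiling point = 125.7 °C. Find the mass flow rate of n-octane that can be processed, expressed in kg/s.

ṁ = 12.6 kg/s

Δh = 2.22×(125.7−78.3) + 301.0 + 1.65×(203−125.7) = 533.77 kJ/kg
Q = 24200 MJ/h = 6722.2 kJ/s = 6722.2 kJ/s
ṁ = Q/Δh = 6722.2 / 533.77 = 12.594 kg/s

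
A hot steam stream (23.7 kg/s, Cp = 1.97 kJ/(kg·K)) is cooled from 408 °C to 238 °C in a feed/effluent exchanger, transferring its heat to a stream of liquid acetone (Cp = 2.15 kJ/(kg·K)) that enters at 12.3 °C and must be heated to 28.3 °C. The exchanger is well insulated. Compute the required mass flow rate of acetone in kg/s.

ṁ_c = 231 kg/s

Heat released by hot stream: Q = 23.7 × 1.97 × (408 − 238) = 7937.1 kJ/s
Energy balance on cold side (adiabatic exchanger): Q = ṁ_c·Cp_c·(T_c,out − T_c,in)
ṁ_c = 7937.1 / [2.15 × (28.3 − 12.3)] = 230.73 kg/s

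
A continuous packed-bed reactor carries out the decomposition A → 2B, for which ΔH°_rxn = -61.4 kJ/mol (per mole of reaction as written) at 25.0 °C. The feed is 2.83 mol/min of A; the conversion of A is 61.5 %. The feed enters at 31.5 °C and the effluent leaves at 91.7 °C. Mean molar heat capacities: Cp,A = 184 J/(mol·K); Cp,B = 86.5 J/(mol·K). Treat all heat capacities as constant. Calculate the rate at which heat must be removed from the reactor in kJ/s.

Q_out = 1.28 kJ/s

Extent of reaction ξ = 0.615 × 2.83 = 1.7405 mol/min
Reaction term: ξ·ΔH°_rxn = 1.7405 × -61.4 = -106.86 kJ/min
Sensible, feed 31.5→25 °C: -3.3847 kJ/min
Outlet flows (mol/min): A 1.0896, B 3.4809
Sensible, products 25→91.7 °C: 33.455 kJ/min
Q = ΔH = -76.793 kJ/min = -1.2799 kW
Heat removed = 1.2799 kJ/s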